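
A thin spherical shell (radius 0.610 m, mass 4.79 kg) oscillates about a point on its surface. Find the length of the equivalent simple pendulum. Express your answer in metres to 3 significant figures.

The equivalent simple-pendulum length is L_eq = I/(md), where I is about the pivot and d = 0.6100 m.
I_cm = (2/3)mR² = 1.188 kg·m², so I = I_cm + md² = 1.188 + 1.782 = 2.971 kg·m².
L_eq = 2.971/(4.79 × 0.6100) = 1.02 m.

1.02 m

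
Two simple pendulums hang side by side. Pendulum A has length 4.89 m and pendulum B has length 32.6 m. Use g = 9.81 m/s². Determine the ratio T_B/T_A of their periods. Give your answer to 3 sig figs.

T ∝ √L, so T_B/T_A = √(L_B/L_A) = √(32.6/4.89) = 2.58.

2.58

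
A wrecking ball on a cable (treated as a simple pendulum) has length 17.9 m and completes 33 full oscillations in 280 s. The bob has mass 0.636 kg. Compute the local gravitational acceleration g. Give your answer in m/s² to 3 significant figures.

T = 280/33 = 8.485 s.
From T = 2π√(L/g), g = 4π²L/T² = 4π² × 17.9/8.485² = 9.82 m/s².

9.82 m/s²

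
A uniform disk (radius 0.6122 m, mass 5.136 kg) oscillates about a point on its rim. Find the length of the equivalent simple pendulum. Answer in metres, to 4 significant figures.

0.9183 m

The equivalent simple-pendulum length is L_eq = I/(md), where I is about the pivot and d = 0.61220 m.
I_cm = ½mR² = 0.96246 kg·m², so I = I_cm + md² = 0.96246 + 1.9249 = 2.8874 kg·m².
L_eq = 2.8874/(5.136 × 0.61220) = 0.9183 m.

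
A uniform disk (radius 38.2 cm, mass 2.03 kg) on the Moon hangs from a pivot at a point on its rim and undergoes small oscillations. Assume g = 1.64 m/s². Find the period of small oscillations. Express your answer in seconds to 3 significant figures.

I_cm = ½mr² = 0.1481 kg·m². The pivot is at distance d = 0.382 m from the centre of mass.
By the parallel-axis theorem, I = I_cm + md² = 0.1481 + 0.2962 = 0.4443 kg·m².
T = 2π√(I/(mgd)) = 2π√(0.4443/(2.03 × 1.64 × 0.382)) = 3.71 s.

3.71 s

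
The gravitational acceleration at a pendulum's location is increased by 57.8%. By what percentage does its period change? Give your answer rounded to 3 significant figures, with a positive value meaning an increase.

T ∝ 1/√g, so T'/T = 1/√(1.578) = 0.7961.
Percentage change in T = (0.7961 − 1) × 100% = -20.4%.

-20.4%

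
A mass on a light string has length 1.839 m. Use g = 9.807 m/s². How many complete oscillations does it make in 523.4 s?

192

T = 2π√(L/g) = 2π√(1.839/9.807) = 2.7208 s.
Number of complete oscillations = ⌊523.4/2.7208⌋ = ⌊192.37⌋ = 192.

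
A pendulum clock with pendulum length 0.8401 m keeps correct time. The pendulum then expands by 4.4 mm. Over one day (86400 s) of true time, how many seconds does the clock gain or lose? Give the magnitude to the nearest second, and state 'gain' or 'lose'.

T ∝ √L, so T'/T = √(0.84450/0.8401) = 1.00262.
In 86400 s of true time the clock registers 86400/1.00262 = 86174.6 s, so it loses 225 s.

lose 225 s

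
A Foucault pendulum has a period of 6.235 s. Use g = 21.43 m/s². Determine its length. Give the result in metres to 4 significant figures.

From T = 2π√(L/g), L = gT²/(4π²) = 21.43 × 6.2350²/(4π²) = 21.10 m.

21.10 m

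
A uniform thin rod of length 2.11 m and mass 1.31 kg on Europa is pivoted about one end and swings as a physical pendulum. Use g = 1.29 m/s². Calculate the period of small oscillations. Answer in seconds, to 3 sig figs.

For a physical pendulum T = 2π√(I/(mgd)), with d = 1.055 m from pivot to centre of mass.
I_cm = mL²/12 = 1.31 × 2.11²/12 = 0.4860 kg·m²; I = I_cm + md² = 0.4860 + 1.31 × 1.055² = 1.944 kg·m².
T = 2π√(1.944/(1.31 × 1.29 × 1.055)) = 6.56 s.

6.56 s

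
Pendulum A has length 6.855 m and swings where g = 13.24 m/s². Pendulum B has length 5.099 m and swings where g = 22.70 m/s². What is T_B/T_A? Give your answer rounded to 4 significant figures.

0.6587

T = 2π√(L/g), so T_B/T_A = √((L_B/g_B)/(L_A/g_A)) = √((5.099/22.70)/(6.855/13.24)) = 0.6587.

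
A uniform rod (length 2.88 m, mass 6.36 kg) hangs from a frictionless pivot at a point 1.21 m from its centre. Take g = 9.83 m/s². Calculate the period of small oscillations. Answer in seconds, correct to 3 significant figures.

For a physical pendulum T = 2π√(I/(mgd)), with d = 1.210 m from pivot to centre of mass.
I_cm = mL²/12 = 6.36 × 2.88²/12 = 4.396 kg·m²; I = I_cm + md² = 4.396 + 6.36 × 1.210² = 13.71 kg·m².
T = 2π√(13.71/(6.36 × 9.83 × 1.210)) = 2.67 s.

2.67 s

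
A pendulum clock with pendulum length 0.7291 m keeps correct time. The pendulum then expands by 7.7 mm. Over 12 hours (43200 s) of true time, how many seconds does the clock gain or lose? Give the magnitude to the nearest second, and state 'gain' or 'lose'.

T ∝ √L, so T'/T = √(0.73680/0.7291) = 1.00527.
In 43200 s of true time the clock registers 43200/1.00527 = 42973.7 s, so it loses 226 s.

lose 226 s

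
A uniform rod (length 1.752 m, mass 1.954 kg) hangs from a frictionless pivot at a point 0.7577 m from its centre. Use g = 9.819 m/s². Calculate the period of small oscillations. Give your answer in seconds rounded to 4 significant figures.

2.099 s

For a physical pendulum T = 2π√(I/(mgd)), with d = 0.75770 m from pivot to centre of mass.
I_cm = mL²/12 = 1.954 × 1.752²/12 = 0.49982 kg·m²; I = I_cm + md² = 0.49982 + 1.954 × 0.75770² = 1.6216 kg·m².
T = 2π√(1.6216/(1.954 × 9.819 × 0.75770)) = 2.099 s.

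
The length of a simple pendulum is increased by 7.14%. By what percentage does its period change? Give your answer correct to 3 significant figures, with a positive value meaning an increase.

3.51%

T ∝ √L, so T'/T = √(1.071) = 1.035.
Percentage change in T = (1.035 − 1) × 100% = 3.51%.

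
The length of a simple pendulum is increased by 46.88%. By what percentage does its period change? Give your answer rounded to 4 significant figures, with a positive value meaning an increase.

T ∝ √L, so T'/T = √(1.4688) = 1.2119.
Percentage change in T = (1.2119 − 1) × 100% = 21.19%.

21.19%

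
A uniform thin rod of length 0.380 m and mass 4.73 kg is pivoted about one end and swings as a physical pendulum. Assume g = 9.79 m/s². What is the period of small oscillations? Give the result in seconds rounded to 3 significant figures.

For a physical pendulum T = 2π√(I/(mgd)), with d = 0.1900 m from pivot to centre of mass.
I_cm = mL²/12 = 4.73 × 0.380²/12 = 0.05692 kg·m²; I = I_cm + md² = 0.05692 + 4.73 × 0.1900² = 0.2277 kg·m².
T = 2π√(0.2277/(4.73 × 9.79 × 0.1900)) = 1.01 s.

1.01 s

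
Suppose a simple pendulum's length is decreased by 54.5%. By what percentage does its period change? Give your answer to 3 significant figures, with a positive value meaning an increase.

-32.5%

T ∝ √L, so T'/T = √(0.4550) = 0.6745.
Percentage change in T = (0.6745 − 1) × 100% = -32.5%.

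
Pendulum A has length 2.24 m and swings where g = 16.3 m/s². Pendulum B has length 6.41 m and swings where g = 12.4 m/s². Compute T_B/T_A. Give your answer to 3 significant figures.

1.94

T = 2π√(L/g), so T_B/T_A = √((L_B/g_B)/(L_A/g_A)) = √((6.41/12.4)/(2.24/16.3)) = 1.94.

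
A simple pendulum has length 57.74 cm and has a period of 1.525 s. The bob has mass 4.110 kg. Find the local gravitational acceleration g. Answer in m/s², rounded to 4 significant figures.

9.802 m/s²

From T = 2π√(L/g), g = 4π²L/T² = 4π² × 0.5774/1.5250² = 9.802 m/s².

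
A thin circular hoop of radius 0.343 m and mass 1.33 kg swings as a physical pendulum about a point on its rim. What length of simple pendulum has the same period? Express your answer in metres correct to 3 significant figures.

The equivalent simple-pendulum length is L_eq = I/(md), where I is about the pivot and d = 0.3430 m.
I_cm = mR² = 0.1565 kg·m², so I = I_cm + md² = 0.1565 + 0.1565 = 0.3129 kg·m².
L_eq = 0.3129/(1.33 × 0.3430) = 0.686 m.

0.686 m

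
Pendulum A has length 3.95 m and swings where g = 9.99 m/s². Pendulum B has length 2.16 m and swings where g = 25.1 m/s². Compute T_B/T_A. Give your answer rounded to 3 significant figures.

0.467

T = 2π√(L/g), so T_B/T_A = √((L_B/g_B)/(L_A/g_A)) = √((2.16/25.1)/(3.95/9.99)) = 0.467.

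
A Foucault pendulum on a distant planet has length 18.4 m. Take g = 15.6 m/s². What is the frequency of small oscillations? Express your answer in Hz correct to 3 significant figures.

T = 2π√(L/g) = 2π√(18.4/15.6) = 6.824 s, so f = 1/T = 0.147 Hz.

0.147 Hz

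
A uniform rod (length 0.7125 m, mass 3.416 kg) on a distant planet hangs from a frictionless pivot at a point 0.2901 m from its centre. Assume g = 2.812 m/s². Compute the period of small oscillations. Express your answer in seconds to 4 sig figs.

For a physical pendulum T = 2π√(I/(mgd)), with d = 0.29010 m from pivot to centre of mass.
I_cm = mL²/12 = 3.416 × 0.7125²/12 = 0.14451 kg·m²; I = I_cm + md² = 0.14451 + 3.416 × 0.29010² = 0.43200 kg·m².
T = 2π√(0.43200/(3.416 × 2.812 × 0.29010)) = 2.474 s.

2.474 s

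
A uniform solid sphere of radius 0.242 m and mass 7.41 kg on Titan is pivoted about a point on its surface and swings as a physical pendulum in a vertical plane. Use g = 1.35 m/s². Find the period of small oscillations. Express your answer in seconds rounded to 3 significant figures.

I_cm = (2/5)mr² = 0.1736 kg·m². The pivot is at distance d = 0.242 m from the centre of mass.
By the parallel-axis theorem, I = I_cm + md² = 0.1736 + 0.4340 = 0.6075 kg·m².
T = 2π√(I/(mgd)) = 2π√(0.6075/(7.41 × 1.35 × 0.242)) = 3.15 s.

3.15 s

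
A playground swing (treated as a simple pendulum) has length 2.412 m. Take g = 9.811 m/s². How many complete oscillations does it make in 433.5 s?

139

T = 2π√(L/g) = 2π√(2.412/9.811) = 3.1154 s.
Number of complete oscillations = ⌊433.5/3.1154⌋ = ⌊139.15⌋ = 139.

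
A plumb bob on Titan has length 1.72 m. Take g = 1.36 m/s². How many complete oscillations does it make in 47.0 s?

6

T = 2π√(L/g) = 2π√(1.72/1.36) = 7.066 s.
Number of complete oscillations = ⌊47.0/7.066⌋ = ⌊6.652⌋ = 6.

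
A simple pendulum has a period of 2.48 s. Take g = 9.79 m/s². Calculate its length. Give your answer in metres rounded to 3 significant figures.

From T = 2π√(L/g), L = gT²/(4π²) = 9.79 × 2.480²/(4π²) = 1.53 m.

1.53 m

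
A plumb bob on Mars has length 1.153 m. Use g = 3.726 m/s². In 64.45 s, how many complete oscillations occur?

18

T = 2π√(L/g) = 2π√(1.153/3.726) = 3.4952 s.
Number of complete oscillations = ⌊64.45/3.4952⌋ = ⌊18.440⌋ = 18.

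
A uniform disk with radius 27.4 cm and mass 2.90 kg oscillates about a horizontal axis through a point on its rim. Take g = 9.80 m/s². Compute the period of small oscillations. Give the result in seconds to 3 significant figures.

I_cm = ½mr² = 0.1089 kg·m². The pivot is at distance d = 0.274 m from the centre of mass.
By the parallel-axis theorem, I = I_cm + md² = 0.1089 + 0.2177 = 0.3266 kg·m².
T = 2π√(I/(mgd)) = 2π√(0.3266/(2.90 × 9.80 × 0.274)) = 1.29 s.

1.29 s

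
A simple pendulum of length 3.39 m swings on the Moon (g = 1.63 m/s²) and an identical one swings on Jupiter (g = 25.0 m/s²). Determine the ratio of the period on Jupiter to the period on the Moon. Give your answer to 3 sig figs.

0.255

T ∝ 1/√g, so T₂/T₁ = √(g₁/g₂) = √(1.63/25.0) = 0.255.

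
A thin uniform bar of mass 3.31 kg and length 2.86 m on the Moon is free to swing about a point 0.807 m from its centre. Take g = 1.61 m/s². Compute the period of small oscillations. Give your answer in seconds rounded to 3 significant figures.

For a physical pendulum T = 2π√(I/(mgd)), with d = 0.8070 m from pivot to centre of mass.
I_cm = mL²/12 = 3.31 × 2.86²/12 = 2.256 kg·m²; I = I_cm + md² = 2.256 + 3.31 × 0.8070² = 4.412 kg·m².
T = 2π√(4.412/(3.31 × 1.61 × 0.8070)) = 6.36 s.

6.36 s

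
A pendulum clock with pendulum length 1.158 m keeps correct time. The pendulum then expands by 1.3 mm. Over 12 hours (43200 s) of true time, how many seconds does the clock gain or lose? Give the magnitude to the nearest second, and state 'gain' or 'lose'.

lose 24 s

T ∝ √L, so T'/T = √(1.15930/1.158) = 1.00056.
In 43200 s of true time the clock registers 43200/1.00056 = 43175.8 s, so it loses 24 s.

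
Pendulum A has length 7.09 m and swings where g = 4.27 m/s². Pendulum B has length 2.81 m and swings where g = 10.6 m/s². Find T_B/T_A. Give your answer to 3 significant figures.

T = 2π√(L/g), so T_B/T_A = √((L_B/g_B)/(L_A/g_A)) = √((2.81/10.6)/(7.09/4.27)) = 0.400.

0.400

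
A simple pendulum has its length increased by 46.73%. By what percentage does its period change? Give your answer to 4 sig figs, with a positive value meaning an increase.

21.13%

T ∝ √L, so T'/T = √(1.4673) = 1.2113.
Percentage change in T = (1.2113 − 1) × 100% = 21.13%.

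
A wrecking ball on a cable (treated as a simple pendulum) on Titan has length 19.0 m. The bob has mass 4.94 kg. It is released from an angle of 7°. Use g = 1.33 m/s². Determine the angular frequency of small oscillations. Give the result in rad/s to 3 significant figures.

0.265 rad/s

ω = √(g/L) = √(1.33/19.0) = 0.265 rad/s.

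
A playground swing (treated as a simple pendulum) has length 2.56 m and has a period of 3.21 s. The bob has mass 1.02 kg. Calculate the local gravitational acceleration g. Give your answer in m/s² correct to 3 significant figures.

9.81 m/s²

From T = 2π√(L/g), g = 4π²L/T² = 4π² × 2.56/3.210² = 9.81 m/s².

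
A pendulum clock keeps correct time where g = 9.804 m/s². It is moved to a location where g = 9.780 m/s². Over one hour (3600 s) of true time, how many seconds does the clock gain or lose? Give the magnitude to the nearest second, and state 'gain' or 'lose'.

The clock's period scales as T ∝ 1/√g, so T'/T = √(9.804/9.780) = 1.00123.
In 3600 s of true time the clock registers 3600/1.00123 = 3595.6 s, so it loses 4 s.

lose 4 s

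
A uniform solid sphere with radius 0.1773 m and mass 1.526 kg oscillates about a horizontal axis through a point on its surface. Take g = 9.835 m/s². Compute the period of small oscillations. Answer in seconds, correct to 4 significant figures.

0.9982 s

I_cm = (2/5)mr² = 0.019188 kg·m². The pivot is at distance d = 0.1773 m from the centre of mass.
By the parallel-axis theorem, I = I_cm + md² = 0.019188 + 0.047970 = 0.067158 kg·m².
T = 2π√(I/(mgd)) = 2π√(0.067158/(1.526 × 9.835 × 0.1773)) = 0.9982 s.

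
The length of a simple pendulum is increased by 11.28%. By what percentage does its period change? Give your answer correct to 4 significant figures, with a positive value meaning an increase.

5.489%

T ∝ √L, so T'/T = √(1.1128) = 1.0549.
Percentage change in T = (1.0549 − 1) × 100% = 5.489%.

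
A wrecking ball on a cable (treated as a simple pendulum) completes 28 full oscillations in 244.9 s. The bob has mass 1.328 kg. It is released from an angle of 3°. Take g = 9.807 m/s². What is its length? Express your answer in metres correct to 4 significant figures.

T = 244.9/28 = 8.7464 s.
From T = 2π√(L/g), L = gT²/(4π²) = 9.807 × 8.7464²/(4π²) = 19.00 m.

19.00 m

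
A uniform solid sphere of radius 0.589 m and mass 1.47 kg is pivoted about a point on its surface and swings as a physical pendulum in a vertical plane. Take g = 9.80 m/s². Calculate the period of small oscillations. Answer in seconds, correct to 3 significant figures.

1.82 s

I_cm = (2/5)mr² = 0.2040 kg·m². The pivot is at distance d = 0.589 m from the centre of mass.
By the parallel-axis theorem, I = I_cm + md² = 0.2040 + 0.5100 = 0.7140 kg·m².
T = 2π√(I/(mgd)) = 2π√(0.7140/(1.47 × 9.80 × 0.589)) = 1.82 s.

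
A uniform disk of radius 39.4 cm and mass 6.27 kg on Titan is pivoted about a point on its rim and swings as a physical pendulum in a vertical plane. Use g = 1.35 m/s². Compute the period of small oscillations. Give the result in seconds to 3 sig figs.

4.16 s

I_cm = ½mr² = 0.4867 kg·m². The pivot is at distance d = 0.394 m from the centre of mass.
By the parallel-axis theorem, I = I_cm + md² = 0.4867 + 0.9733 = 1.460 kg·m².
T = 2π√(I/(mgd)) = 2π√(1.460/(6.27 × 1.35 × 0.394)) = 4.16 s.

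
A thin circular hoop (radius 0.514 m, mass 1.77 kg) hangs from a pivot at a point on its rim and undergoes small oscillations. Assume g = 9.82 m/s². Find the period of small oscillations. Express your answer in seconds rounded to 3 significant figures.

2.03 s

I_cm = mr² = 0.4676 kg·m². The pivot is at distance d = 0.514 m from the centre of mass.
By the parallel-axis theorem, I = I_cm + md² = 0.4676 + 0.4676 = 0.9353 kg·m².
T = 2π√(I/(mgd)) = 2π√(0.9353/(1.77 × 9.82 × 0.514)) = 2.03 s.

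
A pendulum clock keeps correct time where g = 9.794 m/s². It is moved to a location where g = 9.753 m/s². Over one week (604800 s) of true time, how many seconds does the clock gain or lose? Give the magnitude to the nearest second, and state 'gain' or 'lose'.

The clock's period scales as T ∝ 1/√g, so T'/T = √(9.794/9.753) = 1.00210.
In 604800 s of true time the clock registers 604800/1.00210 = 603532.8 s, so it loses 1267 s.

lose 1267 s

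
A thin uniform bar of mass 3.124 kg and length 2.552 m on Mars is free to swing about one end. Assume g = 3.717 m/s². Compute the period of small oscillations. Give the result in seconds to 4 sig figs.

For a physical pendulum T = 2π√(I/(mgd)), with d = 1.2760 m from pivot to centre of mass.
I_cm = mL²/12 = 3.124 × 2.552²/12 = 1.6955 kg·m²; I = I_cm + md² = 1.6955 + 3.124 × 1.2760² = 6.7819 kg·m².
T = 2π√(6.7819/(3.124 × 3.717 × 1.2760)) = 4.251 s.

4.251 s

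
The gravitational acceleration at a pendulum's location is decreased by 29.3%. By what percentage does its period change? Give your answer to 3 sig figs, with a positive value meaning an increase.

T ∝ 1/√g, so T'/T = 1/√(0.7070) = 1.189.
Percentage change in T = (1.189 − 1) × 100% = 18.9%.

18.9%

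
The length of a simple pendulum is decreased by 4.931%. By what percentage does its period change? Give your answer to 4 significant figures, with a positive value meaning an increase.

T ∝ √L, so T'/T = √(0.95069) = 0.97503.
Percentage change in T = (0.97503 − 1) × 100% = -2.497%.

-2.497%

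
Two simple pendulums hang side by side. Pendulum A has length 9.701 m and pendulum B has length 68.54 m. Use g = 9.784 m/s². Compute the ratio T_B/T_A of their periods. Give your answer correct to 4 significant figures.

2.658

T ∝ √L, so T_B/T_A = √(L_B/L_A) = √(68.54/9.701) = 2.658.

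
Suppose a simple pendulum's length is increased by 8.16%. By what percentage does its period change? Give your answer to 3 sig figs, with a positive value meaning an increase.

T ∝ √L, so T'/T = √(1.082) = 1.040.
Percentage change in T = (1.040 − 1) × 100% = 4.00%.

4.00%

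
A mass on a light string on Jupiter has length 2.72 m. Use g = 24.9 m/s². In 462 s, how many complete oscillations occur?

222

T = 2π√(L/g) = 2π√(2.72/24.9) = 2.077 s.
Number of complete oscillations = ⌊462/2.077⌋ = ⌊222.5⌋ = 222.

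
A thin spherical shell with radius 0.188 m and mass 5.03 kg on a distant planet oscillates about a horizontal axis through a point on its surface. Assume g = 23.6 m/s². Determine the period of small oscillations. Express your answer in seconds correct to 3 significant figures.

0.724 s

I_cm = (2/3)mr² = 0.1185 kg·m². The pivot is at distance d = 0.188 m from the centre of mass.
By the parallel-axis theorem, I = I_cm + md² = 0.1185 + 0.1778 = 0.2963 kg·m².
T = 2π√(I/(mgd)) = 2π√(0.2963/(5.03 × 23.6 × 0.188)) = 0.724 s.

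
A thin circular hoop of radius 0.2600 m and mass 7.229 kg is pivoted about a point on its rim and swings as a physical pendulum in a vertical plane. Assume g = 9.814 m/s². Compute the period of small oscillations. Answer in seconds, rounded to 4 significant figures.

1.446 s

I_cm = mr² = 0.48868 kg·m². The pivot is at distance d = 0.2600 m from the centre of mass.
By the parallel-axis theorem, I = I_cm + md² = 0.48868 + 0.48868 = 0.97736 kg·m².
T = 2π√(I/(mgd)) = 2π√(0.97736/(7.229 × 9.814 × 0.2600)) = 1.446 s.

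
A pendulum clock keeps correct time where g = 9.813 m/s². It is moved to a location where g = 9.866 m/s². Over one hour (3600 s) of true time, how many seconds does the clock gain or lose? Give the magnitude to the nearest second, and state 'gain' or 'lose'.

The clock's period scales as T ∝ 1/√g, so T'/T = √(9.813/9.866) = 0.997310.
In 3600 s of true time the clock registers 3600/0.997310 = 3609.7 s, so it gains 10 s.

gain 10 s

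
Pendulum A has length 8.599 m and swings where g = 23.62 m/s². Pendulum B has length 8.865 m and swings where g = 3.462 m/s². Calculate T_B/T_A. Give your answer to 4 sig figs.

T = 2π√(L/g), so T_B/T_A = √((L_B/g_B)/(L_A/g_A)) = √((8.865/3.462)/(8.599/23.62)) = 2.652.

2.652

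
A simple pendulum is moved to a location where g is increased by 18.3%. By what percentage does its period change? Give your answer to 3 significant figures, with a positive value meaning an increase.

T ∝ 1/√g, so T'/T = 1/√(1.183) = 0.9194.
Percentage change in T = (0.9194 − 1) × 100% = -8.06%.

-8.06%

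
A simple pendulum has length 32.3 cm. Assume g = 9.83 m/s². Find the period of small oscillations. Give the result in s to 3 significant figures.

T = 2π√(L/g) = 2π√(0.323/9.83) = 2π × 0.1813 = 1.14 s.

1.14 s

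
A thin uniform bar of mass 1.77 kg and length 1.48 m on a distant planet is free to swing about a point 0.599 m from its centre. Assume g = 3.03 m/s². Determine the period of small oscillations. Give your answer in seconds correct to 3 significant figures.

3.43 s

For a physical pendulum T = 2π√(I/(mgd)), with d = 0.5990 m from pivot to centre of mass.
I_cm = mL²/12 = 1.77 × 1.48²/12 = 0.3231 kg·m²; I = I_cm + md² = 0.3231 + 1.77 × 0.5990² = 0.9582 kg·m².
T = 2π√(0.9582/(1.77 × 3.03 × 0.5990)) = 3.43 s.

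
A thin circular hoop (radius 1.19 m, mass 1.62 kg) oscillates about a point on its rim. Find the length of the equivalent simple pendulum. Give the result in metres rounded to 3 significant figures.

2.38 m

The equivalent simple-pendulum length is L_eq = I/(md), where I is about the pivot and d = 1.190 m.
I_cm = mR² = 2.294 kg·m², so I = I_cm + md² = 2.294 + 2.294 = 4.588 kg·m².
L_eq = 4.588/(1.62 × 1.190) = 2.38 m.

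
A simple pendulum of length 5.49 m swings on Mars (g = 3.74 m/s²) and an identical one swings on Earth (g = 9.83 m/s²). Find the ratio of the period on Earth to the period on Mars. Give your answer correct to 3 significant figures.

T ∝ 1/√g, so T₂/T₁ = √(g₁/g₂) = √(3.74/9.83) = 0.617.

0.617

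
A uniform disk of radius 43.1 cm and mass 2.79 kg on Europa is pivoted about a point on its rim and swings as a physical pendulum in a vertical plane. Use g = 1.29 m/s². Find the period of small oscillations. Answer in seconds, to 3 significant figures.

4.45 s

I_cm = ½mr² = 0.2591 kg·m². The pivot is at distance d = 0.431 m from the centre of mass.
By the parallel-axis theorem, I = I_cm + md² = 0.2591 + 0.5183 = 0.7774 kg·m².
T = 2π√(I/(mgd)) = 2π√(0.7774/(2.79 × 1.29 × 0.431)) = 4.45 s.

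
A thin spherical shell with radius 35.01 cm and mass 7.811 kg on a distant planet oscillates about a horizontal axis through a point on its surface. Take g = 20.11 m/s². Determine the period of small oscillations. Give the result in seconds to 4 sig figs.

I_cm = (2/3)mr² = 0.63826 kg·m². The pivot is at distance d = 0.3501 m from the centre of mass.
By the parallel-axis theorem, I = I_cm + md² = 0.63826 + 0.95739 = 1.5957 kg·m².
T = 2π√(I/(mgd)) = 2π√(1.5957/(7.811 × 20.11 × 0.3501)) = 1.070 s.

1.070 s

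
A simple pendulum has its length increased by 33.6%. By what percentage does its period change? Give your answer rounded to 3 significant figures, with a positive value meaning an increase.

15.6%

T ∝ √L, so T'/T = √(1.336) = 1.156.
Percentage change in T = (1.156 − 1) × 100% = 15.6%.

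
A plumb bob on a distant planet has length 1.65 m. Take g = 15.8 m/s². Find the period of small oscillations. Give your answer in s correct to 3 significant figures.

2.03 s

T = 2π√(L/g) = 2π√(1.65/15.8) = 2π × 0.3232 = 2.03 s.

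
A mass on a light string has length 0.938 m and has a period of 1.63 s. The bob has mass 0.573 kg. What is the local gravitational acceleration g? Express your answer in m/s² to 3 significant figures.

From T = 2π√(L/g), g = 4π²L/T² = 4π² × 0.938/1.630² = 13.9 m/s².

13.9 m/s²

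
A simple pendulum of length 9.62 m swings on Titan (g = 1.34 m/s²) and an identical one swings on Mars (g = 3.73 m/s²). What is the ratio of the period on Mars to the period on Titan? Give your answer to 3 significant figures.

T ∝ 1/√g, so T₂/T₁ = √(g₁/g₂) = √(1.34/3.73) = 0.599.

0.599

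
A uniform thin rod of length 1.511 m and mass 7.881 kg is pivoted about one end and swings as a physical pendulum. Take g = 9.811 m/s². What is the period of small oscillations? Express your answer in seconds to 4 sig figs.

For a physical pendulum T = 2π√(I/(mgd)), with d = 0.75550 m from pivot to centre of mass.
I_cm = mL²/12 = 7.881 × 1.511²/12 = 1.4994 kg·m²; I = I_cm + md² = 1.4994 + 7.881 × 0.75550² = 5.9978 kg·m².
T = 2π√(5.9978/(7.881 × 9.811 × 0.75550)) = 2.013 s.

2.013 s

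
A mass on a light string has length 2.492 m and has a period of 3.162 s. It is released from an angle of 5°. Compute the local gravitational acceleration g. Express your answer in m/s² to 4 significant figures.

From T = 2π√(L/g), g = 4π²L/T² = 4π² × 2.492/3.1620² = 9.840 m/s².

9.840 m/s²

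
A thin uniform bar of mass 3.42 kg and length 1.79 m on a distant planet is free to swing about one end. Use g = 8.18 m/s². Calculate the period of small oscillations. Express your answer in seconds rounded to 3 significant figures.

For a physical pendulum T = 2π√(I/(mgd)), with d = 0.8950 m from pivot to centre of mass.
I_cm = mL²/12 = 3.42 × 1.79²/12 = 0.9132 kg·m²; I = I_cm + md² = 0.9132 + 3.42 × 0.8950² = 3.653 kg·m².
T = 2π√(3.653/(3.42 × 8.18 × 0.8950)) = 2.40 s.

2.40 s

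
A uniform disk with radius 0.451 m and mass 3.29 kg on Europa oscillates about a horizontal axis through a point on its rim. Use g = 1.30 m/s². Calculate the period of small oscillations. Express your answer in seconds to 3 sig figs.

4.53 s

I_cm = ½mr² = 0.3346 kg·m². The pivot is at distance d = 0.451 m from the centre of mass.
By the parallel-axis theorem, I = I_cm + md² = 0.3346 + 0.6692 = 1.004 kg·m².
T = 2π√(I/(mgd)) = 2π√(1.004/(3.29 × 1.30 × 0.451)) = 4.53 s.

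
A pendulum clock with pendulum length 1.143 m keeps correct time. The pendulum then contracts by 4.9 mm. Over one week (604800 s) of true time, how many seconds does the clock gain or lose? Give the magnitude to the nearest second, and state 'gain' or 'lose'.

T ∝ √L, so T'/T = √(1.13810/1.143) = 0.997854.
In 604800 s of true time the clock registers 604800/0.997854 = 606100.6 s, so it gains 1301 s.

gain 1301 s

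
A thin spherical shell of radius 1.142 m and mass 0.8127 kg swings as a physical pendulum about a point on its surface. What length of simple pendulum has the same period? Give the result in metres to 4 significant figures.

The equivalent simple-pendulum length is L_eq = I/(md), where I is about the pivot and d = 1.1420 m.
I_cm = (2/3)mR² = 0.70660 kg·m², so I = I_cm + md² = 0.70660 + 1.0599 = 1.7665 kg·m².
L_eq = 1.7665/(0.8127 × 1.1420) = 1.903 m.

1.903 m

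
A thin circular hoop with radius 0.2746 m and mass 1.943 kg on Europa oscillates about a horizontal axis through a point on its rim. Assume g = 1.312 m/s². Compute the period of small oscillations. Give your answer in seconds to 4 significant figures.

4.065 s

I_cm = mr² = 0.14651 kg·m². The pivot is at distance d = 0.2746 m from the centre of mass.
By the parallel-axis theorem, I = I_cm + md² = 0.14651 + 0.14651 = 0.29302 kg·m².
T = 2π√(I/(mgd)) = 2π√(0.29302/(1.943 × 1.312 × 0.2746)) = 4.065 s.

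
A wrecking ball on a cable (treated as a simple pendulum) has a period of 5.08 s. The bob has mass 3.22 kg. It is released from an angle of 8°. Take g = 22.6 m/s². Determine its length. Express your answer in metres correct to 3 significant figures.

14.8 m

From T = 2π√(L/g), L = gT²/(4π²) = 22.6 × 5.080²/(4π²) = 14.8 m.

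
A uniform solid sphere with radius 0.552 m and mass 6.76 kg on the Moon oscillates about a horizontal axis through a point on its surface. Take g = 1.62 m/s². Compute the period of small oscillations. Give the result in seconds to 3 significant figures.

I_cm = (2/5)mr² = 0.8239 kg·m². The pivot is at distance d = 0.552 m from the centre of mass.
By the parallel-axis theorem, I = I_cm + md² = 0.8239 + 2.060 = 2.884 kg·m².
T = 2π√(I/(mgd)) = 2π√(2.884/(6.76 × 1.62 × 0.552)) = 4.34 s.

4.34 s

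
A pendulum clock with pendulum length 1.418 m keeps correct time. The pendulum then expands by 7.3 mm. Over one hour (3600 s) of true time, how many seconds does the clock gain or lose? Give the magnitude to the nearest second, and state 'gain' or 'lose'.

lose 9 s

T ∝ √L, so T'/T = √(1.42530/1.418) = 1.00257.
In 3600 s of true time the clock registers 3600/1.00257 = 3590.8 s, so it loses 9 s.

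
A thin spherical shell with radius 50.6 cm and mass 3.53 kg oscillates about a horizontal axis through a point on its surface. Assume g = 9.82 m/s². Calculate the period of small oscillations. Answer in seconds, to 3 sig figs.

1.84 s

I_cm = (2/3)mr² = 0.6025 kg·m². The pivot is at distance d = 0.506 m from the centre of mass.
By the parallel-axis theorem, I = I_cm + md² = 0.6025 + 0.9038 = 1.506 kg·m².
T = 2π√(I/(mgd)) = 2π√(1.506/(3.53 × 9.82 × 0.506)) = 1.84 s.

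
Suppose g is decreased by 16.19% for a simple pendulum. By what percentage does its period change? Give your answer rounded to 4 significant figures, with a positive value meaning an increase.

9.233%

T ∝ 1/√g, so T'/T = 1/√(0.83810) = 1.0923.
Percentage change in T = (1.0923 − 1) × 100% = 9.233%.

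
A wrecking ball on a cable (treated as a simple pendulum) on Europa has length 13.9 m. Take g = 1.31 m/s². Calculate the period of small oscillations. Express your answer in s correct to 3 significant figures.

20.5 s

T = 2π√(L/g) = 2π√(13.9/1.31) = 2π × 3.257 = 20.5 s.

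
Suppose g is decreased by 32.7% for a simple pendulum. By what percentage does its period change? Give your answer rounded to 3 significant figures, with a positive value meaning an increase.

T ∝ 1/√g, so T'/T = 1/√(0.6730) = 1.219.
Percentage change in T = (1.219 − 1) × 100% = 21.9%.

21.9%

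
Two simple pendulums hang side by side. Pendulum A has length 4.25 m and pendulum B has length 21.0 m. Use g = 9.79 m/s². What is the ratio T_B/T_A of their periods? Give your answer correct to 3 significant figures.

T ∝ √L, so T_B/T_A = √(L_B/L_A) = √(21.0/4.25) = 2.22.

2.22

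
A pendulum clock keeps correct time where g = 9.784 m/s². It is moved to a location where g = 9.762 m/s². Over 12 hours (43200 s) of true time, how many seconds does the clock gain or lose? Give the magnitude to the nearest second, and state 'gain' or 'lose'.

The clock's period scales as T ∝ 1/√g, so T'/T = √(9.784/9.762) = 1.00113.
In 43200 s of true time the clock registers 43200/1.00113 = 43151.4 s, so it loses 49 s.

lose 49 s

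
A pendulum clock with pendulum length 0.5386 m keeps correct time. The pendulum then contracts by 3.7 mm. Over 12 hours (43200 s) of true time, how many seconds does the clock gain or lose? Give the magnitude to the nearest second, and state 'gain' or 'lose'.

T ∝ √L, so T'/T = √(0.53490/0.5386) = 0.996559.
In 43200 s of true time the clock registers 43200/0.996559 = 43349.2 s, so it gains 149 s.

gain 149 s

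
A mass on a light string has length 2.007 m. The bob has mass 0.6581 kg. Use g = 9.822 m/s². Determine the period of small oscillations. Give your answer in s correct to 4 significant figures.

T = 2π√(L/g) = 2π√(2.007/9.822) = 2π × 0.45204 = 2.840 s.

2.840 s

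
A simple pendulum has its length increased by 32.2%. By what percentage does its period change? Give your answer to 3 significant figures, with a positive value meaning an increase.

T ∝ √L, so T'/T = √(1.322) = 1.150.
Percentage change in T = (1.150 − 1) × 100% = 15.0%.

15.0%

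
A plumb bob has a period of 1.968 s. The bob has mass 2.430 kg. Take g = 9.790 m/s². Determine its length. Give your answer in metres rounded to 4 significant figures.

0.9604 m

From T = 2π√(L/g), L = gT²/(4π²) = 9.790 × 1.9680²/(4π²) = 0.9604 m.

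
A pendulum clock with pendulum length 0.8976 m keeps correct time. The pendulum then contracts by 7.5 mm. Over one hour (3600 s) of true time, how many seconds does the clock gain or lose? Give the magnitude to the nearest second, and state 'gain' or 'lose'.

T ∝ √L, so T'/T = √(0.89010/0.8976) = 0.995813.
In 3600 s of true time the clock registers 3600/0.995813 = 3615.1 s, so it gains 15 s.

gain 15 s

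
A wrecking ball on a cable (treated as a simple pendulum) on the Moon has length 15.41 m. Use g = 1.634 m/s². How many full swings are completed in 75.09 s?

T = 2π√(L/g) = 2π√(15.41/1.634) = 19.295 s.
Number of complete oscillations = ⌊75.09/19.295⌋ = ⌊3.8916⌋ = 3.

3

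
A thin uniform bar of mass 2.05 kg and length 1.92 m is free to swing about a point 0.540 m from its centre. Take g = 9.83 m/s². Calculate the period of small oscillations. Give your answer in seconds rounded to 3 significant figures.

For a physical pendulum T = 2π√(I/(mgd)), with d = 0.5400 m from pivot to centre of mass.
I_cm = mL²/12 = 2.05 × 1.92²/12 = 0.6298 kg·m²; I = I_cm + md² = 0.6298 + 2.05 × 0.5400² = 1.228 kg·m².
T = 2π√(1.228/(2.05 × 9.83 × 0.5400)) = 2.11 s.

2.11 s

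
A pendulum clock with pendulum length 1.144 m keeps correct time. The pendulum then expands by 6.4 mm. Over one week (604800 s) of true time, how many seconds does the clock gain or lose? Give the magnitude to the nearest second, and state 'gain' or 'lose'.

T ∝ √L, so T'/T = √(1.15040/1.144) = 1.00279.
In 604800 s of true time the clock registers 604800/1.00279 = 603115.3 s, so it loses 1685 s.

lose 1685 s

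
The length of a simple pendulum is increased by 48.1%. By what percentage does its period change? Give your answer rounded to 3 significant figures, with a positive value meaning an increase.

T ∝ √L, so T'/T = √(1.481) = 1.217.
Percentage change in T = (1.217 − 1) × 100% = 21.7%.

21.7%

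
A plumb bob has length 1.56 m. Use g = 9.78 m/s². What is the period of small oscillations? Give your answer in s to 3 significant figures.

2.51 s

T = 2π√(L/g) = 2π√(1.56/9.78) = 2π × 0.3994 = 2.51 s.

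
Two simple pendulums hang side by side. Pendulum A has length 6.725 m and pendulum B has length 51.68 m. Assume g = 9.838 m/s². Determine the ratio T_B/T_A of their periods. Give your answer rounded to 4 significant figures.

T ∝ √L, so T_B/T_A = √(L_B/L_A) = √(51.68/6.725) = 2.772.

2.772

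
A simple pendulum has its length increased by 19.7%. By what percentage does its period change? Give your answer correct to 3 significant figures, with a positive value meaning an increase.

T ∝ √L, so T'/T = √(1.197) = 1.094.
Percentage change in T = (1.094 − 1) × 100% = 9.41%.

9.41%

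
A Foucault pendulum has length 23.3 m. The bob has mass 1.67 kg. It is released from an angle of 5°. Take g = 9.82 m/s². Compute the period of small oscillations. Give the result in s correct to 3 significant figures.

T = 2π√(L/g) = 2π√(23.3/9.82) = 2π × 1.540 = 9.68 s.

9.68 s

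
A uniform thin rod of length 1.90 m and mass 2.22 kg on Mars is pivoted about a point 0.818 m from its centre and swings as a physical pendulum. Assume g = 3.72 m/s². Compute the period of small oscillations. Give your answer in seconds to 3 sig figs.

3.55 s

For a physical pendulum T = 2π√(I/(mgd)), with d = 0.8180 m from pivot to centre of mass.
I_cm = mL²/12 = 2.22 × 1.90²/12 = 0.6679 kg·m²; I = I_cm + md² = 0.6679 + 2.22 × 0.8180² = 2.153 kg·m².
T = 2π√(2.153/(2.22 × 3.72 × 0.8180)) = 3.55 s.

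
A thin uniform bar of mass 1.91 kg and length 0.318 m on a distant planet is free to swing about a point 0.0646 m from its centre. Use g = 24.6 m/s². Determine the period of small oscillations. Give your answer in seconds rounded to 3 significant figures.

For a physical pendulum T = 2π√(I/(mgd)), with d = 0.06460 m from pivot to centre of mass.
I_cm = mL²/12 = 1.91 × 0.318²/12 = 0.01610 kg·m²; I = I_cm + md² = 0.01610 + 1.91 × 0.06460² = 0.02407 kg·m².
T = 2π√(0.02407/(1.91 × 24.6 × 0.06460)) = 0.559 s.

0.559 s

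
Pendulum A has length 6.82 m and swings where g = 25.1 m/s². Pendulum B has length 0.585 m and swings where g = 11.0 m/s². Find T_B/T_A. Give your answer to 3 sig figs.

0.442

T = 2π√(L/g), so T_B/T_A = √((L_B/g_B)/(L_A/g_A)) = √((0.585/11.0)/(6.82/25.1)) = 0.442.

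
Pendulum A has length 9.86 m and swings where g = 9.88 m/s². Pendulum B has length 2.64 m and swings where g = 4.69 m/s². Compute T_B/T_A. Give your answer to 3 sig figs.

0.751

T = 2π√(L/g), so T_B/T_A = √((L_B/g_B)/(L_A/g_A)) = √((2.64/4.69)/(9.86/9.88)) = 0.751.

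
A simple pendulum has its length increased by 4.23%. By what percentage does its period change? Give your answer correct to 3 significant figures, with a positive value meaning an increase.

2.09%

T ∝ √L, so T'/T = √(1.042) = 1.021.
Percentage change in T = (1.021 − 1) × 100% = 2.09%.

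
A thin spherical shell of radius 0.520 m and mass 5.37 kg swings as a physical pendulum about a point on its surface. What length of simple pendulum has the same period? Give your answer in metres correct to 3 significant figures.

The equivalent simple-pendulum length is L_eq = I/(md), where I is about the pivot and d = 0.5200 m.
I_cm = (2/3)mR² = 0.9680 kg·m², so I = I_cm + md² = 0.9680 + 1.452 = 2.420 kg·m².
L_eq = 2.420/(5.37 × 0.5200) = 0.867 m.

0.867 m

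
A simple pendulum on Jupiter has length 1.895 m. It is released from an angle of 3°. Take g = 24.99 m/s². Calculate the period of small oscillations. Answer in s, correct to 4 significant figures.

T = 2π√(L/g) = 2π√(1.895/24.99) = 2π × 0.27537 = 1.730 s.

1.730 s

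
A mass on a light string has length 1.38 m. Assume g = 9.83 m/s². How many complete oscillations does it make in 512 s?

217

T = 2π√(L/g) = 2π√(1.38/9.83) = 2.354 s.
Number of complete oscillations = ⌊512/2.354⌋ = ⌊217.5⌋ = 217.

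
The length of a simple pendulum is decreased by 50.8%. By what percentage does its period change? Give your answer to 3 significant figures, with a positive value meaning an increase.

T ∝ √L, so T'/T = √(0.4920) = 0.7014.
Percentage change in T = (0.7014 − 1) × 100% = -29.9%.

-29.9%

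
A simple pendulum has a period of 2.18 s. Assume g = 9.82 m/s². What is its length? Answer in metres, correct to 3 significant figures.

1.18 m

From T = 2π√(L/g), L = gT²/(4π²) = 9.82 × 2.180²/(4π²) = 1.18 m.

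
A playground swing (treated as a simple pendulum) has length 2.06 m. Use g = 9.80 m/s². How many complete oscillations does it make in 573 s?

T = 2π√(L/g) = 2π√(2.06/9.80) = 2.881 s.
Number of complete oscillations = ⌊573/2.881⌋ = ⌊198.9⌋ = 198.

198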